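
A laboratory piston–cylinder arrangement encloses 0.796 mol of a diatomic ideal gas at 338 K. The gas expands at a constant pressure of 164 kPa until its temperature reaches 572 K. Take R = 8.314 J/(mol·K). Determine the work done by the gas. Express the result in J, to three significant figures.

W ≈ 1550 J

Isobaric: W = P ΔV = nR ΔT.
W = (0.796)(8.314)(572 − 338) = 1549 J.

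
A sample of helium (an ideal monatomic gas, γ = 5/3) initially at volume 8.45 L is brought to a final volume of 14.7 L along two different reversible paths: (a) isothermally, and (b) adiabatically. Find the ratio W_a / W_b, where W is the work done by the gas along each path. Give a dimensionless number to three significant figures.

Path (a) isothermal: W = P₁V₁ ln(V₂/V₁) → W_a/(P₁V₁) = 0.5537.
Path (b) adiabatic: W = P₁V₁(1 − (V₁/V₂)^(γ−1))/(γ−1) → W_b/(P₁V₁) = 0.463.
W_a / W_b = 0.5537 / 0.463 = 1.196.

W_a / W_b ≈ 1.20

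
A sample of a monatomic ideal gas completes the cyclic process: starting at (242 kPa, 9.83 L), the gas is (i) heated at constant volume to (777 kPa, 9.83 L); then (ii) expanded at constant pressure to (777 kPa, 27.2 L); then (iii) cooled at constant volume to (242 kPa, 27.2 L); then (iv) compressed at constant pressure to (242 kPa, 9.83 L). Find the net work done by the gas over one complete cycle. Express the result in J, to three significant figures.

Constant-volume legs do no work.
W(ii) = (777)(27.2 − 9.83) = 13496 J; W(iv) = (242)(9.83 − 27.2) = -4204 J.
W_net = 13496 − 4204 = 9293 J (the clockwise enclosed area).

W_net ≈ 9290 J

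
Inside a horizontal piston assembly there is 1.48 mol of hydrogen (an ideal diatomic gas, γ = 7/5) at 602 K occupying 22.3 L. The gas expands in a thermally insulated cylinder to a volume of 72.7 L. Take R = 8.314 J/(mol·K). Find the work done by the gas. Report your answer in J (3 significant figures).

W ≈ 6980 J

Adiabatic: TV^(γ−1) = const with γ = 7/5.
T₂ = T₁ (V₁/V₂)^(γ−1) = 602 × (22.3/72.7)^0.4 = 602 × 0.6233 = 375.2 K.
W_by = nCᵥ(T₁ − T₂) = (1.48)(20.79)(602 − 375.2) = 6976 J.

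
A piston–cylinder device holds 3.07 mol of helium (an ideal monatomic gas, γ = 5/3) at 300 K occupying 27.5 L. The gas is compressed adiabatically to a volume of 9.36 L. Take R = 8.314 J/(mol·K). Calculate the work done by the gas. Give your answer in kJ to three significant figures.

W ≈ -12.1 kJ

Adiabatic: TV^(γ−1) = const with γ = 5/3.
T₂ = T₁ (V₁/V₂)^(γ−1) = 300 × (27.5/9.36)^0.667 = 300 × 2.051 = 615.4 K.
W_by = nCᵥ(T₁ − T₂) = (3.07)(12.47)(300 − 615.4) = -12075 J.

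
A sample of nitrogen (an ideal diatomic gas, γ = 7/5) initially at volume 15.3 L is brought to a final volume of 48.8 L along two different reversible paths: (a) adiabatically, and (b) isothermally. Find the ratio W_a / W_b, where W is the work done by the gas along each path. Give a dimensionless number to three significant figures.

W_a / W_b ≈ 0.800

Path (a) adiabatic: W = P₁V₁(1 − (V₁/V₂)^(γ−1))/(γ−1) → W_a/(P₁V₁) = 0.928.
Path (b) isothermal: W = P₁V₁ ln(V₂/V₁) → W_b/(P₁V₁) = 1.16.
W_a / W_b = 0.928 / 1.16 = 0.8001.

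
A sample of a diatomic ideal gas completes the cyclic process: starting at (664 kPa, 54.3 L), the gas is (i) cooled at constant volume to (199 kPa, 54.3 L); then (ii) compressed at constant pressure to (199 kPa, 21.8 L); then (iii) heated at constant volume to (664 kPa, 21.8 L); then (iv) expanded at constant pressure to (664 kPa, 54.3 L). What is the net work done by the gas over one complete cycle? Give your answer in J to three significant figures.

W_net ≈ 15100 J

Constant-volume legs do no work.
W(ii) = (199)(21.8 − 54.3) = -6468 J; W(iv) = (664)(54.3 − 21.8) = 21580 J.
W_net = -6468 + 21580 = 15112 J (the clockwise enclosed area).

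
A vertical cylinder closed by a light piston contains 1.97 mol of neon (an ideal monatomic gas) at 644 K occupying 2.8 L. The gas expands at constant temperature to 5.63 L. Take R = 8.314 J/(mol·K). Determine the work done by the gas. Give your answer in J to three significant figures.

W ≈ 7370 J

Isothermal: W = nRT ln(V₂/V₁).
W = (1.97)(8.314)(644) × ln(5.63/2.8)
  = 10548 × 0.6985
W_by_gas = 7368 J.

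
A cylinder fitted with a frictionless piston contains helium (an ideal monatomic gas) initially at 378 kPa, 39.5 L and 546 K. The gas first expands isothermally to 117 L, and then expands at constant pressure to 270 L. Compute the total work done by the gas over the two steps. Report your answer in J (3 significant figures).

W_total ≈ 35700 J

Step 1 (isothermal): W = P₁V₁ ln(V₂/V₁) = (14931) ln(117/39.5) = 16213 J.
After step 1: P = 127.6 kPa, V = 117 L, T = 546 K.
Step 2 (isobaric): W = PΔV = (127.6 kPa)(270 − 117 L) = 19525 J.
W_total = 16213 + 19525 = 35738 J.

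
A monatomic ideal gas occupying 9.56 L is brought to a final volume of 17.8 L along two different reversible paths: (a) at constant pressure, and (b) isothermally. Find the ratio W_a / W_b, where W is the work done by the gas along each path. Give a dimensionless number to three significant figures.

Path (a) isobaric: W = P₁(V₂ − V₁) → W_a/(P₁V₁) = 0.8619.
Path (b) isothermal: W = P₁V₁ ln(V₂/V₁) → W_b/(P₁V₁) = 0.6216.
W_a / W_b = 0.8619 / 0.6216 = 1.387.

W_a / W_b ≈ 1.39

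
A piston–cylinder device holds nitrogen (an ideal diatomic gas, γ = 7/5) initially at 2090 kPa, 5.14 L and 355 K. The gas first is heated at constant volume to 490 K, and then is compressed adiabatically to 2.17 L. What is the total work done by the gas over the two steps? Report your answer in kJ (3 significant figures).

Step 1 (isochoric): W = 0 (constant volume).
After step 1: P = 2885 kPa (V unchanged).
Step 2 (adiabatic): W = (P₁V₁ − P₂V₂)/(γ−1) = (14828 − 20935)/0.4 = -15269 J.
W_total = 0 − 15269 = -15269 J.

W_total ≈ -15.3 kJ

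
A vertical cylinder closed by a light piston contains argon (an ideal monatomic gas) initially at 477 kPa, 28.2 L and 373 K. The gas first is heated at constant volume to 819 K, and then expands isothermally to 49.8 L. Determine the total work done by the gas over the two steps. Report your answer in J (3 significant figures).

Step 1 (isochoric): W = 0 (constant volume).
After step 1: P = 1047 kPa (V unchanged).
Step 2 (isothermal): W = P₁V₁ ln(V₂/V₁) = (29535) ln(49.8/28.2) = 16797 J.
W_total = 0 + 16797 = 16797 J.

W_total ≈ 16800 J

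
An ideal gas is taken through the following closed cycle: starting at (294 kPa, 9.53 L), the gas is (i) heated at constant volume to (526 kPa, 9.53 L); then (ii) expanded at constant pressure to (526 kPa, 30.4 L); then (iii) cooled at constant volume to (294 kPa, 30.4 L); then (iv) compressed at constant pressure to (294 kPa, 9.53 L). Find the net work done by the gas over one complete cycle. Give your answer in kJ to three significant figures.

Constant-volume legs do no work.
W(ii) = (526)(30.4 − 9.53) = 10978 J; W(iv) = (294)(9.53 − 30.4) = -6136 J.
W_net = 10978 − 6136 = 4842 J (the clockwise enclosed area).

W_net ≈ 4.84 kJ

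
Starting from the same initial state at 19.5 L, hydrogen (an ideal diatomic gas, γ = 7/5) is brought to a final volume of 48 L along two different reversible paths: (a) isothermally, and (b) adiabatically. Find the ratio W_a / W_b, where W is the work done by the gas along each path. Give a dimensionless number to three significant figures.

W_a / W_b ≈ 1.19

Path (a) isothermal: W = P₁V₁ ln(V₂/V₁) → W_a/(P₁V₁) = 0.9008.
Path (b) adiabatic: W = P₁V₁(1 − (V₁/V₂)^(γ−1))/(γ−1) → W_b/(P₁V₁) = 0.7564.
W_a / W_b = 0.9008 / 0.7564 = 1.191.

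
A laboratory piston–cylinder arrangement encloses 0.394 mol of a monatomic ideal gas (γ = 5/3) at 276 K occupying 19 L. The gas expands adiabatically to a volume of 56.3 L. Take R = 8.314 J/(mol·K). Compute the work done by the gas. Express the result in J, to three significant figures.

Adiabatic: TV^(γ−1) = const with γ = 5/3.
T₂ = T₁ (V₁/V₂)^(γ−1) = 276 × (19/56.3)^0.667 = 276 × 0.4847 = 133.8 K.
W_by = nCᵥ(T₁ − T₂) = (0.394)(12.47)(276 − 133.8) = 698.8 J.

W ≈ 699 J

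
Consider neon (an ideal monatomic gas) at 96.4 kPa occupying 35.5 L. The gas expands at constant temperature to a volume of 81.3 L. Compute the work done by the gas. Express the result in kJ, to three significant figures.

W ≈ 2.84 kJ

Isothermal: W = nRT ln(V₂/V₁) = P₁V₁ ln(V₂/V₁).
P₁V₁ = (96.4 kPa)(35.5 L) = 3422 J.
W = 3422 × ln(81.3/35.5) = 3422 × 0.8286
W_by_gas = 2836 J.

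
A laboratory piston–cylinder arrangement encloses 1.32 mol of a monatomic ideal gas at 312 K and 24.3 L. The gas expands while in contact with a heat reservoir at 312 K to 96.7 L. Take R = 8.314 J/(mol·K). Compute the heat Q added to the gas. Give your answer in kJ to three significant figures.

Isothermal ⇒ ΔU = 0, so Q = W = nRT ln(V₂/V₁).
Q = (1.32)(8.314)(312) ln(96.7/24.3) = 3424 × 1.381 = 4729 J.

Q ≈ 4.73 kJ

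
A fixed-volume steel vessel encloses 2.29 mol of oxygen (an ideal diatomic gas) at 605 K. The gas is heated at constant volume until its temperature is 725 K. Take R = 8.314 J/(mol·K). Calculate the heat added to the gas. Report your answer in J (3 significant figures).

Constant volume ⇒ W = 0, so Q = ΔU = nCᵥΔT with Cᵥ = 5R/2 = 20.79 J/(mol·K).
ΔU = (2.29)(20.79)(725 − 605) = 5712 J.

Q ≈ 5710 J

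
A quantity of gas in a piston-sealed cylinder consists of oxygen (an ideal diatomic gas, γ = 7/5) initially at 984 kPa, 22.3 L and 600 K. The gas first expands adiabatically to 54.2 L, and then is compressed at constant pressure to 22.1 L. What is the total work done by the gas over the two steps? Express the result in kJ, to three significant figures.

W_total ≈ 7.29 kJ

Step 1 (adiabatic): W = (P₁V₁ − P₂V₂)/(γ−1) = (21943 − 15382)/0.4 = 16402 J.
After step 1: P = 283.8 kPa, V = 54.2 L, T = 420.6 K.
Step 2 (isobaric): W = PΔV = (283.8 kPa)(22.1 − 54.2 L) = -9110 J.
W_total = 16402 − 9110 = 7292 J.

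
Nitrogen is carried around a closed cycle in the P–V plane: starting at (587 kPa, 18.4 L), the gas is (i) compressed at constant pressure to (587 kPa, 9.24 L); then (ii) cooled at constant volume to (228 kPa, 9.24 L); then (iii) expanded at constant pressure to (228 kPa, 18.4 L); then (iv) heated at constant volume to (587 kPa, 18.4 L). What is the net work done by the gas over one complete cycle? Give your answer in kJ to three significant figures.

Constant-volume legs do no work.
W(i) = (587)(9.24 − 18.4) = -5377 J; W(iii) = (228)(18.4 − 9.24) = 2088 J.
W_net = -5377 + 2088 = -3288 J (the counter-clockwise enclosed area).

W_net ≈ -3.29 kJ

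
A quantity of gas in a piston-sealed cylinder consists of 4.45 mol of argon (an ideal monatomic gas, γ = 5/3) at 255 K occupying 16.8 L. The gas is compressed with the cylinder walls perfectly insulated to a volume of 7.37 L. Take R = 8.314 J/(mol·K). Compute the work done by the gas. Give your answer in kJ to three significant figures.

W ≈ -10.4 kJ

Adiabatic: TV^(γ−1) = const with γ = 5/3.
T₂ = T₁ (V₁/V₂)^(γ−1) = 255 × (16.8/7.37)^0.667 = 255 × 1.732 = 441.7 K.
W_by = nCᵥ(T₁ − T₂) = (4.45)(12.47)(255 − 441.7) = -10360 J.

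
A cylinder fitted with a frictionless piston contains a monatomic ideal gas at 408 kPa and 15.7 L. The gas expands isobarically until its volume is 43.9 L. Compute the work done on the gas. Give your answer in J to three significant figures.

W ≈ -11500 J

Isobaric: W = P ΔV.
W = (408 kPa)(43.9 − 15.7 L) = (408)(28.2) = 11506 J.
Work on gas = −W_by = -11506 J.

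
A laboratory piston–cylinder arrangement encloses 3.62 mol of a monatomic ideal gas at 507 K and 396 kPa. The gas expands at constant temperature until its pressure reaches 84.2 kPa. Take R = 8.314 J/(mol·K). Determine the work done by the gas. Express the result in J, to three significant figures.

Isothermal process: W = nRT ln(V₂/V₁) = nRT ln(P₁/P₂).
W = (3.62)(8.314)(507) × ln(396/84.2)
  = 15259 × ln(4.703) = 15259 × 1.548
W_by_gas = 23624 J.

W ≈ 23600 J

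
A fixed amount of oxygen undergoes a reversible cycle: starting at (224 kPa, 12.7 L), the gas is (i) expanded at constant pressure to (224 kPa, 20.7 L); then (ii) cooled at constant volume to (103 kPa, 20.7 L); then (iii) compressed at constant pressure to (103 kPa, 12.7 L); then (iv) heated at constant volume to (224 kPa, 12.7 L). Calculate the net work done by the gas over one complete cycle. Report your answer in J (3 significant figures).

W_net ≈ 968 J

Constant-volume legs do no work.
W(i) = (224)(20.7 − 12.7) = 1792 J; W(iii) = (103)(12.7 − 20.7) = -824 J.
W_net = 1792 − 824 = 968 J (the clockwise enclosed area).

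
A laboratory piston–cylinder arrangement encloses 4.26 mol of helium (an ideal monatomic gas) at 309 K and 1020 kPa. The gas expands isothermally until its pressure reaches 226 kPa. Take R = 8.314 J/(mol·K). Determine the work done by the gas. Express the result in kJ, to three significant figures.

Isothermal process: W = nRT ln(V₂/V₁) = nRT ln(P₁/P₂).
W = (4.26)(8.314)(309) × ln(1020/226)
  = 10944 × ln(4.513) = 10944 × 1.507
W_by_gas = 16493 J.

W ≈ 16.5 kJ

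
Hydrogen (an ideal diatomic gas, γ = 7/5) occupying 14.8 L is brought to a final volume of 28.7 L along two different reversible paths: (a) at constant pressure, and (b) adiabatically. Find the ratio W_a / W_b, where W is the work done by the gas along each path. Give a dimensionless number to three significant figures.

Path (a) isobaric: W = P₁(V₂ − V₁) → W_a/(P₁V₁) = 0.9392.
Path (b) adiabatic: W = P₁V₁(1 − (V₁/V₂)^(γ−1))/(γ−1) → W_b/(P₁V₁) = 0.5818.
W_a / W_b = 0.9392 / 0.5818 = 1.614.

W_a / W_b ≈ 1.61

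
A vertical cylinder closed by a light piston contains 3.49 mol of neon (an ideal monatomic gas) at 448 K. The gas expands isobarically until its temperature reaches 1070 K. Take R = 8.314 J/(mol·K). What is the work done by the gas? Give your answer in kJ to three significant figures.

Isobaric: W = P ΔV = nR ΔT.
W = (3.49)(8.314)(1070 − 448) = 18048 J.

W ≈ 18.0 kJ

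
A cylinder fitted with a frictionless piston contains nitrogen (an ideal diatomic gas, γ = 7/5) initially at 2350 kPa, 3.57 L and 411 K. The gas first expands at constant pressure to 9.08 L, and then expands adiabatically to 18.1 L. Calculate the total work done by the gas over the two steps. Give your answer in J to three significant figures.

Step 1 (isobaric): W = PΔV = (2350 kPa)(9.08 − 3.57 L) = 12948 J.
After step 1: P = 2350 kPa, V = 9.08 L, T = 1045 K.
Step 2 (adiabatic): W = (P₁V₁ − P₂V₂)/(γ−1) = (21338 − 16193)/0.4 = 12863 J.
W_total = 12948 + 12863 = 25812 J.

W_total ≈ 25800 J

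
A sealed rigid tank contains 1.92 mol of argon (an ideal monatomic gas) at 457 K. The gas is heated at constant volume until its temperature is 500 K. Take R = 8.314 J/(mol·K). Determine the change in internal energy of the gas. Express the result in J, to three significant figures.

Constant volume ⇒ W = 0, so Q = ΔU = nCᵥΔT with Cᵥ = 3R/2 = 12.47 J/(mol·K).
ΔU = (1.92)(12.47)(500 − 457) = 1030 J.

ΔU ≈ 1030 J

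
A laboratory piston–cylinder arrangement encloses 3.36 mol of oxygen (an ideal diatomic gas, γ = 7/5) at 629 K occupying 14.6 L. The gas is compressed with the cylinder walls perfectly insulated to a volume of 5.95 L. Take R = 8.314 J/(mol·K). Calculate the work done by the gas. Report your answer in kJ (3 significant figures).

W ≈ -19.0 kJ

Adiabatic: TV^(γ−1) = const with γ = 7/5.
T₂ = T₁ (V₁/V₂)^(γ−1) = 629 × (14.6/5.95)^0.4 = 629 × 1.432 = 900.7 K.
W_by = nCᵥ(T₁ − T₂) = (3.36)(20.79)(629 − 900.7) = -18976 J.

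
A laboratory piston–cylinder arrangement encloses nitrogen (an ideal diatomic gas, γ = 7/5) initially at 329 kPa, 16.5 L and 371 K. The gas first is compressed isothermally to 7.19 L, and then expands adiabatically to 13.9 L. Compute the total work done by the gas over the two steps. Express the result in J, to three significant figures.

Step 1 (isothermal): W = P₁V₁ ln(V₂/V₁) = (5428) ln(7.19/16.5) = -4509 J.
After step 1: P = 755 kPa, V = 7.19 L, T = 371 K.
Step 2 (adiabatic): W = (P₁V₁ − P₂V₂)/(γ−1) = (5428 − 4170)/0.4 = 3146 J.
W_total = -4509 + 3146 = -1364 J.

W_total ≈ -1360 J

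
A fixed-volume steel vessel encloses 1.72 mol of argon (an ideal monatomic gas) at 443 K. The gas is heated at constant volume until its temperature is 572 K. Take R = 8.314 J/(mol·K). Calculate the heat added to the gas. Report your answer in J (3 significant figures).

Constant volume ⇒ W = 0, so Q = ΔU = nCᵥΔT with Cᵥ = 3R/2 = 12.47 J/(mol·K).
ΔU = (1.72)(12.47)(572 − 443) = 2767 J.

Q ≈ 2770 J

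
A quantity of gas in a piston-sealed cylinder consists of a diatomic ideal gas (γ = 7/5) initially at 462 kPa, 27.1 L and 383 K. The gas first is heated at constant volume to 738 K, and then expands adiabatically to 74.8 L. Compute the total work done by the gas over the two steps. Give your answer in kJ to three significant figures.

Step 1 (isochoric): W = 0 (constant volume).
After step 1: P = 890.2 kPa (V unchanged).
Step 2 (adiabatic): W = (P₁V₁ − P₂V₂)/(γ−1) = (24125 − 16073)/0.4 = 20130 J.
W_total = 0 + 20130 = 20130 J.

W_total ≈ 20.1 kJ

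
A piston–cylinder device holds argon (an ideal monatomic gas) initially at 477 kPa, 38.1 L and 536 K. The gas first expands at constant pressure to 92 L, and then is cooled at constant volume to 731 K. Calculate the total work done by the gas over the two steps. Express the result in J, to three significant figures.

W_total ≈ 25700 J

Step 1 (isobaric): W = PΔV = (477 kPa)(92 − 38.1 L) = 25710 J.
Step 2 (isochoric): W = 0 (constant volume).
W_total = 25710 + 0 = 25710 J.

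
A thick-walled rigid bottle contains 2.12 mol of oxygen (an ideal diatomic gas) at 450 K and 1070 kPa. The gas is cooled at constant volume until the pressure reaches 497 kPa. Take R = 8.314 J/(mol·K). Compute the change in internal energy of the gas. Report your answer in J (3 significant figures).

Constant volume ⇒ W = 0, so Q = ΔU = nCᵥΔT with Cᵥ = 5R/2 = 20.79 J/(mol·K).
At constant V, T₂/T₁ = P₂/P₁ ⇒ ΔT = T₁(P₂/P₁ − 1) = 450·(497/1070 − 1) = -241 K.
ΔU = (2.12)(20.79)(-241) = -10619 J.

ΔU ≈ -10600 J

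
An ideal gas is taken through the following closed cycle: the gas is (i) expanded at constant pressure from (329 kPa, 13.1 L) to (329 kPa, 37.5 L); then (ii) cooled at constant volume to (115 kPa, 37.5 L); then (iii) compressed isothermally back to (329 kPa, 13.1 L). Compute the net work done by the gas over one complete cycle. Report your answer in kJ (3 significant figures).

Leg (i): W = PΔV = (329)(37.5 − 13.1) = 8028 J.
Leg (ii): W = 0.
Leg (iii): W = PᵢVᵢ ln(V_f/Vᵢ) = (4312) ln(13.1/37.5) = -4536 J.
W_net = 8028 − 4536 = 3492 J.

W_net ≈ 3.49 kJ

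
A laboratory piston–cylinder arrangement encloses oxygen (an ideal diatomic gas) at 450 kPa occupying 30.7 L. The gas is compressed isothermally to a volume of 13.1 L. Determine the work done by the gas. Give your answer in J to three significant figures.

W ≈ -11800 J

Isothermal: W = nRT ln(V₂/V₁) = P₁V₁ ln(V₂/V₁).
P₁V₁ = (450 kPa)(30.7 L) = 13815 J.
W = 13815 × ln(13.1/30.7) = 13815 × -0.8517
W_by_gas = -11766 J.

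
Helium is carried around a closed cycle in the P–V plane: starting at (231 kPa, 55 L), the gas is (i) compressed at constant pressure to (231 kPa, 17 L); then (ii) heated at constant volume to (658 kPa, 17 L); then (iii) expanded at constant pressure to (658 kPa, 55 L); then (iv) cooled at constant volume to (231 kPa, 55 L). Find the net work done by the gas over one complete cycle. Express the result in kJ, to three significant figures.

W_net ≈ 16.2 kJ

Constant-volume legs do no work.
W(i) = (231)(17 − 55) = -8778 J; W(iii) = (658)(55 − 17) = 25004 J.
W_net = -8778 + 25004 = 16226 J (the clockwise enclosed area).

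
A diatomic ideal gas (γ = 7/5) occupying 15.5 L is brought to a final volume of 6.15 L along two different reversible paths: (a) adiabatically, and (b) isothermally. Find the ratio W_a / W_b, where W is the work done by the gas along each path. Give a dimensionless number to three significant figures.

Path (a) adiabatic: W = P₁V₁(1 − (V₁/V₂)^(γ−1))/(γ−1) → W_a/(P₁V₁) = -1.118.
Path (b) isothermal: W = P₁V₁ ln(V₂/V₁) → W_b/(P₁V₁) = -0.9244.
W_a / W_b = -1.118 / -0.9244 = 1.21.

W_a / W_b ≈ 1.21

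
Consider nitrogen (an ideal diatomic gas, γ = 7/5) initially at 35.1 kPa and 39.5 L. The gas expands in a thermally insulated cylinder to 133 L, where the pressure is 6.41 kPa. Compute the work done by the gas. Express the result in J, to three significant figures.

Adiabatic: W = (P₁V₁ − P₂V₂)/(γ − 1) with γ = 7/5.
P₁V₁ = 1386 J, P₂V₂ = 852.5 J.
W = (1386 − 852.5) / 0.4 = 1335 J.

W ≈ 1330 J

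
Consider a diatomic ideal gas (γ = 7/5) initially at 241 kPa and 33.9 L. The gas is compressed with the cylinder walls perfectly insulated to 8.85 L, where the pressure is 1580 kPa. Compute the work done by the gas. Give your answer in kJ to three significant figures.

Adiabatic: W = (P₁V₁ − P₂V₂)/(γ − 1) with γ = 7/5.
P₁V₁ = 8170 J, P₂V₂ = 13983 J.
W = (8170 − 13983) / 0.4 = -14533 J.

W ≈ -14.5 kJ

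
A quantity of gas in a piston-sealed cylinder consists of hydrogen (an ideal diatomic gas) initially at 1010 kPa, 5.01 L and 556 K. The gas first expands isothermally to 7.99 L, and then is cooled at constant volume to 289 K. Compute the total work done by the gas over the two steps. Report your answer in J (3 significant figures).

Step 1 (isothermal): W = P₁V₁ ln(V₂/V₁) = (5060) ln(7.99/5.01) = 2362 J.
Step 2 (isochoric): W = 0 (constant volume).
W_total = 2362 + 0 = 2362 J.

W_total ≈ 2360 J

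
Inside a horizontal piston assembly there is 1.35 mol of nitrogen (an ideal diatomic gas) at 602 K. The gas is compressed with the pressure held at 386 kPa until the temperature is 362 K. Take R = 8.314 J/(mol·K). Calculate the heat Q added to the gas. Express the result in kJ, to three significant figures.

Isobaric: W = nRΔT = (1.35)(8.314)(-240) = -2694 J.
ΔU = nCᵥΔT with Cᵥ = 5R/2: ΔU = (1.35)(20.79)(-240) = -6734 J.
Q = ΔU + W = -6734 − 2694 = -9428 J.

Q ≈ -9.43 kJ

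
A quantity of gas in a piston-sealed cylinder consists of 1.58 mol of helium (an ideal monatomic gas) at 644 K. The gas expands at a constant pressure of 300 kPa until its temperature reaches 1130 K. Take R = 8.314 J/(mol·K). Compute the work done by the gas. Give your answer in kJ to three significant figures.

Isobaric: W = P ΔV = nR ΔT.
W = (1.58)(8.314)(1130 − 644) = 6384 J.

W ≈ 6.38 kJ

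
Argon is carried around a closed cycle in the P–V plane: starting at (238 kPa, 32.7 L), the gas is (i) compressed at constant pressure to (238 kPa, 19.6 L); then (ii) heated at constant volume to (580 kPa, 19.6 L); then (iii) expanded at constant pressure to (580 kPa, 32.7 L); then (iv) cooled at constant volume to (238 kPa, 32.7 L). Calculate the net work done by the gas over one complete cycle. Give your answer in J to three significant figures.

Constant-volume legs do no work.
W(i) = (238)(19.6 − 32.7) = -3118 J; W(iii) = (580)(32.7 − 19.6) = 7598 J.
W_net = -3118 + 7598 = 4480 J (the clockwise enclosed area).

W_net ≈ 4480 J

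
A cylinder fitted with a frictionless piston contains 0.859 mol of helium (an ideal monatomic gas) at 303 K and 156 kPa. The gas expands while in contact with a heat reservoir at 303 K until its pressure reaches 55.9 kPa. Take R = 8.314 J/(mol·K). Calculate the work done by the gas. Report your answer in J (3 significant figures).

W ≈ 2220 J

Isothermal process: W = nRT ln(V₂/V₁) = nRT ln(P₁/P₂).
W = (0.859)(8.314)(303) × ln(156/55.9)
  = 2164 × ln(2.791) = 2164 × 1.026
W_by_gas = 2221 J.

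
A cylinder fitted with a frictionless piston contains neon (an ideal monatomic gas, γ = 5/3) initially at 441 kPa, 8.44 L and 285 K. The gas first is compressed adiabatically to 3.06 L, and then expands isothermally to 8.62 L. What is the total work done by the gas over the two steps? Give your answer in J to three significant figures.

Step 1 (adiabatic): W = (P₁V₁ − P₂V₂)/(γ−1) = (3722 − 7320)/0.667 = -5397 J.
After step 1: P = 2392 kPa, V = 3.06 L, T = 560.5 K.
Step 2 (isothermal): W = P₁V₁ ln(V₂/V₁) = (7320) ln(8.62/3.06) = 7581 J.
W_total = -5397 + 7581 = 2184 J.

W_total ≈ 2180 J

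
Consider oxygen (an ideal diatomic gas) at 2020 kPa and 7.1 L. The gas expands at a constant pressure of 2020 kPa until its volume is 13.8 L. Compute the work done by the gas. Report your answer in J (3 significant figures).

Isobaric: W = P ΔV.
W = (2020 kPa)(13.8 − 7.1 L) = (2020)(6.7) = 13534 J.

W ≈ 13500 J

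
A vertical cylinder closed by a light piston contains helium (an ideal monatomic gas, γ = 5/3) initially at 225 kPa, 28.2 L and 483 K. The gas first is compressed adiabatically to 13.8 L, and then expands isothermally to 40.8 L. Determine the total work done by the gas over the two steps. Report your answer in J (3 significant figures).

W_total ≈ 5270 J

Step 1 (adiabatic): W = (P₁V₁ − P₂V₂)/(γ−1) = (6345 − 10218)/0.667 = -5809 J.
After step 1: P = 740.4 kPa, V = 13.8 L, T = 777.8 K.
Step 2 (isothermal): W = P₁V₁ ln(V₂/V₁) = (10218) ln(40.8/13.8) = 11076 J.
W_total = -5809 + 11076 = 5267 J.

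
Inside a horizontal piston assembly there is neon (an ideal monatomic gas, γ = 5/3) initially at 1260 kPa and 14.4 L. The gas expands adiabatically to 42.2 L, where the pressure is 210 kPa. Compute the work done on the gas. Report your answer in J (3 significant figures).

Adiabatic: W = (P₁V₁ − P₂V₂)/(γ − 1) with γ = 5/3.
P₁V₁ = 18144 J, P₂V₂ = 8862 J.
W = (18144 − 8862) / 0.6667 = 13923 J.
Work on gas = −W_by = -13923 J.

W ≈ -13900 J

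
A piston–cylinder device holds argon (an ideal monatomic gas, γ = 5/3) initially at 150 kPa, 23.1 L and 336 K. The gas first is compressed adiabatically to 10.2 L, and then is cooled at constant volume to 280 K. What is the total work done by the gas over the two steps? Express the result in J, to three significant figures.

W_total ≈ -3770 J

Step 1 (adiabatic): W = (P₁V₁ − P₂V₂)/(γ−1) = (3465 − 5976)/0.667 = -3766 J.
Step 2 (isochoric): W = 0 (constant volume).
W_total = -3766 + 0 = -3766 J.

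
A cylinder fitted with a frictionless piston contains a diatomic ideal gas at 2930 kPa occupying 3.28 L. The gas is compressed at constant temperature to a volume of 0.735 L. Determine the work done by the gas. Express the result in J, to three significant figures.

Isothermal: W = nRT ln(V₂/V₁) = P₁V₁ ln(V₂/V₁).
P₁V₁ = (2930 kPa)(3.28 L) = 9610 J.
W = 9610 × ln(0.735/3.28) = 9610 × -1.496
W_by_gas = -14375 J.

W ≈ -14400 J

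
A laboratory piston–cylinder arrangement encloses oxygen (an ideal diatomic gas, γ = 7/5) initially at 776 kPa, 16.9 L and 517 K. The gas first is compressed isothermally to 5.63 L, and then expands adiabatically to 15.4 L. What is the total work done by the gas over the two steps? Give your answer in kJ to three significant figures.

W_total ≈ -3.55 kJ

Step 1 (isothermal): W = P₁V₁ ln(V₂/V₁) = (13114) ln(5.63/16.9) = -14415 J.
After step 1: P = 2329 kPa, V = 5.63 L, T = 517 K.
Step 2 (adiabatic): W = (P₁V₁ − P₂V₂)/(γ−1) = (13114 − 8769)/0.4 = 10864 J.
W_total = -14415 + 10864 = -3552 J.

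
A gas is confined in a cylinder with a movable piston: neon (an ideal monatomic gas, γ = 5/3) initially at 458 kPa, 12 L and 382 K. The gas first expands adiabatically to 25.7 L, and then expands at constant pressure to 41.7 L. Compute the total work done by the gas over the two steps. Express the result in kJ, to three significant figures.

W_total ≈ 5.34 kJ

Step 1 (adiabatic): W = (P₁V₁ − P₂V₂)/(γ−1) = (5496 − 3308)/0.667 = 3282 J.
After step 1: P = 128.7 kPa, V = 25.7 L, T = 229.9 K.
Step 2 (isobaric): W = PΔV = (128.7 kPa)(41.7 − 25.7 L) = 2059 J.
W_total = 3282 + 2059 = 5342 J.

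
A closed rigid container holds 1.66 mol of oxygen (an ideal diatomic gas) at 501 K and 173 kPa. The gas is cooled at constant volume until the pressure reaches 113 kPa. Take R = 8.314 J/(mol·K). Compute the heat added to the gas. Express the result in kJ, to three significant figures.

Q ≈ -6.00 kJ

Constant volume ⇒ W = 0, so Q = ΔU = nCᵥΔT with Cᵥ = 5R/2 = 20.79 J/(mol·K).
At constant V, T₂/T₁ = P₂/P₁ ⇒ ΔT = T₁(P₂/P₁ − 1) = 501·(113/173 − 1) = -173.8 K.
ΔU = (1.66)(20.79)(-173.8) = -5995 J.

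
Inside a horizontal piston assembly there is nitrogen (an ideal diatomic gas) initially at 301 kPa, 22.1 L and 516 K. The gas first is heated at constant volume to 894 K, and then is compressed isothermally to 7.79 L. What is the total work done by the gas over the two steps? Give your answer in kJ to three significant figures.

Step 1 (isochoric): W = 0 (constant volume).
After step 1: P = 521.5 kPa (V unchanged).
Step 2 (isothermal): W = P₁V₁ ln(V₂/V₁) = (11525) ln(7.79/22.1) = -12018 J.
W_total = 0 − 12018 = -12018 J.

W_total ≈ -12.0 kJ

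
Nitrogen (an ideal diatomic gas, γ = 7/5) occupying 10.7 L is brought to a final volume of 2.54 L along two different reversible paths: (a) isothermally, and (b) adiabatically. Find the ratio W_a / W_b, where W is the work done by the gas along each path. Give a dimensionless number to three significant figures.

Path (a) isothermal: W = P₁V₁ ln(V₂/V₁) → W_a/(P₁V₁) = -1.438.
Path (b) adiabatic: W = P₁V₁(1 − (V₁/V₂)^(γ−1))/(γ−1) → W_b/(P₁V₁) = -1.944.
W_a / W_b = -1.438 / -1.944 = 0.7398.

W_a / W_b ≈ 0.740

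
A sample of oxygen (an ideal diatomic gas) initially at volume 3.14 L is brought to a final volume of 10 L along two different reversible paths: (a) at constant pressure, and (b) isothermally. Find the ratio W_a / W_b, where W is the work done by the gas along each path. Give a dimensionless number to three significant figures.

W_a / W_b ≈ 1.89

Path (a) isobaric: W = P₁(V₂ − V₁) → W_a/(P₁V₁) = 2.185.
Path (b) isothermal: W = P₁V₁ ln(V₂/V₁) → W_b/(P₁V₁) = 1.158.
W_a / W_b = 2.185 / 1.158 = 1.886.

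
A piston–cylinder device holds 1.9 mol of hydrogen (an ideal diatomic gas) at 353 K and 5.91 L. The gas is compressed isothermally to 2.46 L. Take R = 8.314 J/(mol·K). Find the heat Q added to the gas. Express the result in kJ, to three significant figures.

Q ≈ -4.89 kJ

Isothermal ⇒ ΔU = 0, so Q = W = nRT ln(V₂/V₁).
Q = (1.9)(8.314)(353) ln(2.46/5.91) = 5576 × -0.8765 = -4887 J.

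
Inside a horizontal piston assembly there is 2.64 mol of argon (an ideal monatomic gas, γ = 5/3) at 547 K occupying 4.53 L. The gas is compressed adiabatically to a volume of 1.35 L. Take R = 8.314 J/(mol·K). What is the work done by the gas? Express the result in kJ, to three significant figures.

Adiabatic: TV^(γ−1) = const with γ = 5/3.
T₂ = T₁ (V₁/V₂)^(γ−1) = 547 × (4.53/1.35)^0.667 = 547 × 2.241 = 1226 K.
W_by = nCᵥ(T₁ − T₂) = (2.64)(12.47)(547 − 1226) = -22356 J.

W ≈ -22.4 kJ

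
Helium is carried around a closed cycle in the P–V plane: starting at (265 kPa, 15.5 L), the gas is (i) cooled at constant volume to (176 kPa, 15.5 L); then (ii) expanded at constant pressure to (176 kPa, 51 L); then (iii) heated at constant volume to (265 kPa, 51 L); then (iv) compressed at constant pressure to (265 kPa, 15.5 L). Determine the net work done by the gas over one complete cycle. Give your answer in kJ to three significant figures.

Constant-volume legs do no work.
W(ii) = (176)(51 − 15.5) = 6248 J; W(iv) = (265)(15.5 − 51) = -9408 J.
W_net = 6248 − 9408 = -3160 J (the counter-clockwise enclosed area).

W_net ≈ -3.16 kJ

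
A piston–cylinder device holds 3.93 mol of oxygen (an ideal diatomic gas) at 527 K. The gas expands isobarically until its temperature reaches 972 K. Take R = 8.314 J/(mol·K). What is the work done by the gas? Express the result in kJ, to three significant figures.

Isobaric: W = P ΔV = nR ΔT.
W = (3.93)(8.314)(972 − 527) = 14540 J.

W ≈ 14.5 kJ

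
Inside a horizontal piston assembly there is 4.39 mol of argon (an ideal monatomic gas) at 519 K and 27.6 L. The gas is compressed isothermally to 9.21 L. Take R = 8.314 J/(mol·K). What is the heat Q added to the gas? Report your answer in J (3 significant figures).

Q ≈ -20800 J

Isothermal ⇒ ΔU = 0, so Q = W = nRT ln(V₂/V₁).
Q = (4.39)(8.314)(519) ln(9.21/27.6) = 18943 × -1.098 = -20790 J.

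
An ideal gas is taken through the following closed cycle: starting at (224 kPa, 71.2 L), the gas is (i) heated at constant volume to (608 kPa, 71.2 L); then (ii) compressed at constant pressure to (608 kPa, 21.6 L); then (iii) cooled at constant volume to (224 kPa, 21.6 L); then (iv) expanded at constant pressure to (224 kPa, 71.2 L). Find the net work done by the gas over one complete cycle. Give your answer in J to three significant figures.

W_net ≈ -19000 J

Constant-volume legs do no work.
W(ii) = (608)(21.6 − 71.2) = -30157 J; W(iv) = (224)(71.2 − 21.6) = 11110 J.
W_net = -30157 + 11110 = -19046 J (the counter-clockwise enclosed area).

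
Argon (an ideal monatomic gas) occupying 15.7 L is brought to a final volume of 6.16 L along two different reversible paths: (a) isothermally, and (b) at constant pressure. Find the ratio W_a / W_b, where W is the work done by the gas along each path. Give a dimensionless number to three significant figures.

Path (a) isothermal: W = P₁V₁ ln(V₂/V₁) → W_a/(P₁V₁) = -0.9356.
Path (b) isobaric: W = P₁(V₂ − V₁) → W_b/(P₁V₁) = -0.6076.
W_a / W_b = -0.9356 / -0.6076 = 1.54.

W_a / W_b ≈ 1.54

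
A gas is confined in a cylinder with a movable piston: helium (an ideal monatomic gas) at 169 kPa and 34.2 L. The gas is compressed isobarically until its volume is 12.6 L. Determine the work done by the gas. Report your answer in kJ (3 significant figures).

Isobaric: W = P ΔV.
W = (169 kPa)(12.6 − 34.2 L) = (169)(-21.6) = -3650 J.

W ≈ -3.65 kJ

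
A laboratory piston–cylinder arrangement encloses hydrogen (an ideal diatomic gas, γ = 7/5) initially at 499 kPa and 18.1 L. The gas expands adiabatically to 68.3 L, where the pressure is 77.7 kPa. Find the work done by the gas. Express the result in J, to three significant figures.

Adiabatic: W = (P₁V₁ − P₂V₂)/(γ − 1) with γ = 7/5.
P₁V₁ = 9032 J, P₂V₂ = 5307 J.
W = (9032 − 5307) / 0.4 = 9312 J.

W ≈ 9310 J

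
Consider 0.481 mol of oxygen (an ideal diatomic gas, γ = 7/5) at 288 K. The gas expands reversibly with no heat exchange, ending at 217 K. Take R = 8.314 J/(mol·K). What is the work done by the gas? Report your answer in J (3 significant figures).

W ≈ 710 J

Adiabatic ⇒ Q = 0, so W_by = −ΔU = nCᵥ(T₁ − T₂).
Cᵥ = 5R/2 = 20.79 J/(mol·K).
W = (0.481)(20.79)(288 − 217) = 709.8 J.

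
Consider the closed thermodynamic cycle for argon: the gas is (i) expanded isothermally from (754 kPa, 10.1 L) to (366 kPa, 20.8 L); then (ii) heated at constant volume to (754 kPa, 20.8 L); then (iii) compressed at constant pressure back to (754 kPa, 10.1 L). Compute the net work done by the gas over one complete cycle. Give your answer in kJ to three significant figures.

W_net ≈ -2.57 kJ

Leg (i): W = PᵢVᵢ ln(V_f/Vᵢ) = (7615) ln(20.8/10.1) = 5501 J.
Leg (ii): W = 0.
Leg (iii): W = PΔV = (754)(10.1 − 20.8) = -8068 J.
W_net = 5501 − 8068 = -2566 J.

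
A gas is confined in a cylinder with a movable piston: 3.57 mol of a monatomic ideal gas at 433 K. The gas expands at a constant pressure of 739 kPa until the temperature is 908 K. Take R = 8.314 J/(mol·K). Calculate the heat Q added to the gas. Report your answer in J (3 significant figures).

Isobaric: W = nRΔT = (3.57)(8.314)(475) = 14098 J.
ΔU = nCᵥΔT with Cᵥ = 3R/2: ΔU = (3.57)(12.47)(475) = 21148 J.
Q = ΔU + W = 21148 + 14098 = 35246 J.

Q ≈ 35200 J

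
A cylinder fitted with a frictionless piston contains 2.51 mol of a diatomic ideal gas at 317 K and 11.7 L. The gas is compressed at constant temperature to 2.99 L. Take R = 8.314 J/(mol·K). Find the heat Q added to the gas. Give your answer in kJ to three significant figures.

Isothermal ⇒ ΔU = 0, so Q = W = nRT ln(V₂/V₁).
Q = (2.51)(8.314)(317) ln(2.99/11.7) = 6615 × -1.364 = -9025 J.

Q ≈ -9.03 kJ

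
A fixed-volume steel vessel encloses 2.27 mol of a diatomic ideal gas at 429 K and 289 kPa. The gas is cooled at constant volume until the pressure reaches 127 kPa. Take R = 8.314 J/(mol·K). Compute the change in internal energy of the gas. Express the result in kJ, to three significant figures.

ΔU ≈ -11.3 kJ

Constant volume ⇒ W = 0, so Q = ΔU = nCᵥΔT with Cᵥ = 5R/2 = 20.79 J/(mol·K).
At constant V, T₂/T₁ = P₂/P₁ ⇒ ΔT = T₁(P₂/P₁ − 1) = 429·(127/289 − 1) = -240.5 K.
ΔU = (2.27)(20.79)(-240.5) = -11346 J.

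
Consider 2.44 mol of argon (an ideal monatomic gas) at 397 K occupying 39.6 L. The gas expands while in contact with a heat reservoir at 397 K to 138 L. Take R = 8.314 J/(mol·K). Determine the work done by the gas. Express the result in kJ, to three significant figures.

W ≈ 10.1 kJ

Isothermal: W = nRT ln(V₂/V₁).
W = (2.44)(8.314)(397) × ln(138/39.6)
  = 8054 × 1.248
W_by_gas = 10054 J.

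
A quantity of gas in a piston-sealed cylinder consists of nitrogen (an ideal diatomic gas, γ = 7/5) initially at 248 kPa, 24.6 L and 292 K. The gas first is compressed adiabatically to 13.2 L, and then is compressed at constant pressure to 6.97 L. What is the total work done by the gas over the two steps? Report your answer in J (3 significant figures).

Step 1 (adiabatic): W = (P₁V₁ − P₂V₂)/(γ−1) = (6101 − 7826)/0.4 = -4313 J.
After step 1: P = 592.9 kPa, V = 13.2 L, T = 374.6 K.
Step 2 (isobaric): W = PΔV = (592.9 kPa)(6.97 − 13.2 L) = -3694 J.
W_total = -4313 − 3694 = -8006 J.

W_total ≈ -8010 J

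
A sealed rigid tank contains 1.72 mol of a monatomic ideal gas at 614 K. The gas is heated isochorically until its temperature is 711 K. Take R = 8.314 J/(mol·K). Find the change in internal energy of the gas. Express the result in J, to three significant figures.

Constant volume ⇒ W = 0, so Q = ΔU = nCᵥΔT with Cᵥ = 3R/2 = 12.47 J/(mol·K).
ΔU = (1.72)(12.47)(711 − 614) = 2081 J.

ΔU ≈ 2080 J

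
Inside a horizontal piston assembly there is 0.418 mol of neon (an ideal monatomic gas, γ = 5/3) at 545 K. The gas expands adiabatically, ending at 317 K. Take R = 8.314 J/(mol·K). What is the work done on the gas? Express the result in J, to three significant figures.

W ≈ -1190 J

Adiabatic ⇒ Q = 0, so W_by = −ΔU = nCᵥ(T₁ − T₂).
Cᵥ = 3R/2 = 12.47 J/(mol·K).
W = (0.418)(12.47)(545 − 317) = 1189 J.
Work on gas = −W_by = -1189 J.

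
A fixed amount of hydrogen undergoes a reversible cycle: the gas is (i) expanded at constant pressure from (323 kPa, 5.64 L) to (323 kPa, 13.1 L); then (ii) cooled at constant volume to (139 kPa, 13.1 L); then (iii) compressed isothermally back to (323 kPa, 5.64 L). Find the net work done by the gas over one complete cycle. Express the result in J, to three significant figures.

Leg (i): W = PΔV = (323)(13.1 − 5.64) = 2410 J.
Leg (ii): W = 0.
Leg (iii): W = PᵢVᵢ ln(V_f/Vᵢ) = (1821) ln(5.64/13.1) = -1535 J.
W_net = 2410 − 1535 = 875.1 J.

W_net ≈ 875 J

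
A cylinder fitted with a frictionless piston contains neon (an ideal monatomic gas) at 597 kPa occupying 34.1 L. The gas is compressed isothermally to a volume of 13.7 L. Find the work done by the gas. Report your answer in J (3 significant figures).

W ≈ -18600 J

Isothermal: W = nRT ln(V₂/V₁) = P₁V₁ ln(V₂/V₁).
P₁V₁ = (597 kPa)(34.1 L) = 20358 J.
W = 20358 × ln(13.7/34.1) = 20358 × -0.9119
W_by_gas = -18564 J.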